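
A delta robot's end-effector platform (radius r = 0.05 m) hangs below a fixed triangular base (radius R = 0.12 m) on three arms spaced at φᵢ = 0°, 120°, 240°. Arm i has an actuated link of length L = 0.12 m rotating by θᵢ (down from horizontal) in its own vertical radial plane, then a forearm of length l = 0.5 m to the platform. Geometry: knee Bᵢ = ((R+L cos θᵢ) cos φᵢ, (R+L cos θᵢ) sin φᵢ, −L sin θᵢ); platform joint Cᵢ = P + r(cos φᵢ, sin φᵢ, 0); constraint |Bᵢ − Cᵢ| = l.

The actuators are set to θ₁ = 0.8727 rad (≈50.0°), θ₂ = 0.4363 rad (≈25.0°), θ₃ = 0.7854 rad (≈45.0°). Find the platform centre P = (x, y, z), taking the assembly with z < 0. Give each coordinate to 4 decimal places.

centre 1 = (0.1471·cos0.0°, 0.1471·sin0.0°, -0.0919) = (0.1471, 0.0000, -0.0919)
arm 2 at φ=120.0°: e+L cos θ2 = 0.1788;  centre 2 = (-0.0894, 0.1548, -0.0507)
φ3=240.0°: virtual centre (-0.0774, -0.1341, -0.0849), radius l
|centre ₂|²−|centre ₁|² = 0.0044;  |centre ₃|²−|centre ₁|² = 0.0011
plane₁₂: -0.4730x+0.3096y+0.0824z = 0.0044
Cramer: x(z) = -0.0057+0.0996z;  y(z) = 0.0056-0.1141z
sphere 1 gives Az²+Bz+C=0 with A=1.0229, B=0.1521, C=-0.2182;  B²−4AC=0.9158;  roots -0.5421, 0.3934;  negative root z = -0.5421
x = -0.0597, y = 0.0674

(-0.0597, 0.0674, -0.5421)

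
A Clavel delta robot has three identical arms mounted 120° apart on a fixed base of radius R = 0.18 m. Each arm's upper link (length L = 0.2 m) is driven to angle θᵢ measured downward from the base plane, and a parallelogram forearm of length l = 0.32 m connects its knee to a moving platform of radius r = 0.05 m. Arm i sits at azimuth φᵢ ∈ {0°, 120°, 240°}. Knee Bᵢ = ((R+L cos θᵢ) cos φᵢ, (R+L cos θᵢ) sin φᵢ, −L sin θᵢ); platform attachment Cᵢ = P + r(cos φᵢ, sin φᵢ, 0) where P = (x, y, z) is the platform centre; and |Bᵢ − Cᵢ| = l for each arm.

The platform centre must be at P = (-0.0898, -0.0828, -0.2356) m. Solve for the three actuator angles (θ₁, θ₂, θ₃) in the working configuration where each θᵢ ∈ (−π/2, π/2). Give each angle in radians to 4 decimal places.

θ₁ = 1.1346, θ₂ = 0.8729, θ₃ = -0.0004

rotate P by −φ1: (-0.0898, -0.0828, -0.2356)
  A=0.2198, B=-0.2356, C=(l²−L²−A²−y'²−z²)/(2L)=-0.1207
  γ=atan2(-0.2356,0.2198)=-0.8201;  ψ=arccos(-0.3746)=1.9547;  θ1=γ+ψ≈1.1346
arm 2 (φ=120.0°): x'=-0.0268, y'=0.1192
  A cos θ + B sin θ = C:  0.1568·cos θ + -0.2356·sin θ = -0.0797
  θ2 = atan2(B,A) + arccos(C/0.2830) = 0.8729
φ3=240.0° → target in arm frame (0.1166, -0.0364)
  A cos θ + B sin θ = C:  0.0134·cos θ + -0.2356·sin θ = 0.0135
  γ=atan2(-0.2356,0.0134)=-1.5140;  ψ=arccos(0.0571)=1.5137;  θ3=γ+ψ≈-0.0004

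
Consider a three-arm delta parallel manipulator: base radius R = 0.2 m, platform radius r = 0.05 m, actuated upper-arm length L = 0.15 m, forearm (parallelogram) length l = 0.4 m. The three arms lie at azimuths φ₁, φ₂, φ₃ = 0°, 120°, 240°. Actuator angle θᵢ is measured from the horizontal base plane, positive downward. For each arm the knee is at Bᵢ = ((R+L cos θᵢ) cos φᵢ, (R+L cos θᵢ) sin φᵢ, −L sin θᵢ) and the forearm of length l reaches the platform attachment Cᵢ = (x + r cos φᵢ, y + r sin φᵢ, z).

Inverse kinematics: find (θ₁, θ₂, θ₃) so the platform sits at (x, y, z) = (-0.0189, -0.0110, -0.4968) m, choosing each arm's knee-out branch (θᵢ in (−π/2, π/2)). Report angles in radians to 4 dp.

θ₁ = 1.3960, θ₂ = 1.3090, θ₃ = 1.2216

arm 1 (φ=0.0°): x'=-0.0189, y'=-0.0110
  A=0.1689, B=-0.4968, C=(l²−L²−A²−y'²−z²)/(2L)=-0.4599
  √(A²+B²)=0.5247;  θ1 = -1.2431+2.6391 ≈ 1.3960
rotate P by −φ2: (-0.0001, 0.0219, -0.4968)
  A cos θ + B sin θ = C:  0.1501·cos θ + -0.4968·sin θ = -0.4410
  √(A²+B²)=0.5190;  θ2 = -1.2774+2.5865 ≈ 1.3090
arm 3 (φ=240.0°): x'=0.0190, y'=-0.0109
  A cos θ + B sin θ = C:  0.1310·cos θ + -0.4968·sin θ = -0.4220
  γ=atan2(-0.4968,0.1310)=-1.3129;  ψ=arccos(-0.8213)=2.5345;  θ3=γ+ψ≈1.2216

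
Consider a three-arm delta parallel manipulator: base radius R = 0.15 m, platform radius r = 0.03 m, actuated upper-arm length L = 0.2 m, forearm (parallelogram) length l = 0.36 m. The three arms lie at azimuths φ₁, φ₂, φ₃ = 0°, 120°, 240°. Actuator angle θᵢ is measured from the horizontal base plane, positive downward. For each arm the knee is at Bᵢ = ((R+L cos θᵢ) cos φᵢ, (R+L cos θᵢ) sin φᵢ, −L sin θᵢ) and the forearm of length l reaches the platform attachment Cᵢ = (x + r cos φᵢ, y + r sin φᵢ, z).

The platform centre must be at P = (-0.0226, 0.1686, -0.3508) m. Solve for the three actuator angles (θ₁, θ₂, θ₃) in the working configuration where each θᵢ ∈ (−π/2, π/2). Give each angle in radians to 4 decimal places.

θ₁ = 0.9599, θ₂ = 0.1744, θ₃ = 1.3087

φ1=0.0° → target in arm frame (-0.0226, 0.1686)
  A cos θ + B sin θ = C:  0.1426·cos θ + -0.3508·sin θ = -0.2056
  θ1 = atan2(B,A) + arccos(C/0.3787) = 0.9599
rotate P by −φ2: (0.1573, -0.0647, -0.3508)
  A cos θ + B sin θ = C:  -0.0373·cos θ + -0.3508·sin θ = -0.0976
  √(A²+B²)=0.3528;  θ2 = -1.6768+1.8511 ≈ 0.1744
φ3=240.0° → target in arm frame (-0.1347, -0.1039)
  e−x'=0.2547;  (l²−L²−(e−x')²−y'²−z²)/2L = -0.2728
  γ=atan2(-0.3508,0.2547)=-0.9428;  ψ=arccos(-0.6293)=2.2515;  θ3=γ+ψ≈1.3087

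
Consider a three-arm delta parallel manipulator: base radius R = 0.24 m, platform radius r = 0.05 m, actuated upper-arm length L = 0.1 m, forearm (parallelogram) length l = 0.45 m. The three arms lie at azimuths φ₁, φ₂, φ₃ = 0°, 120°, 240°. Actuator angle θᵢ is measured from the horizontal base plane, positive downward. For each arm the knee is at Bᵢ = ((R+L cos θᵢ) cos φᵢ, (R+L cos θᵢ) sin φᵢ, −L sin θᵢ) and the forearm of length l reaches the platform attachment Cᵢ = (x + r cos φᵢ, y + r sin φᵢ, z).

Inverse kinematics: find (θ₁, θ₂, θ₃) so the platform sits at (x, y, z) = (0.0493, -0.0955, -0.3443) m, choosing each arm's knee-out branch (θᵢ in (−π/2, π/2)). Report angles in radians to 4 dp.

arm 1 (φ=0.0°): x'=0.0493, y'=-0.0955
  A=0.1407, B=-0.3443, C=(l²−L²−A²−y'²−z²)/(2L)=0.2252
  γ=atan2(-0.3443,0.1407)=-1.1829;  ψ=arccos(0.6055)=0.9204;  θ1=γ+ψ≈-0.2624
φ2=120.0° → target in arm frame (-0.1074, 0.0051)
  A=0.2974, B=-0.3443, C=(l²−L²−A²−y'²−z²)/(2L)=-0.0724
  θ2 = atan2(B,A) + arccos(C/0.4549) = 0.8723
φ3=240.0° → target in arm frame (0.0581, 0.0904)
  e−x'=0.1319;  (l²−L²−(e−x')²−y'²−z²)/2L = 0.2418
  √(A²+B²)=0.3687;  θ3 = -1.2048+0.8554 ≈ -0.3494

θ₁ = -0.2624, θ₂ = 0.8723, θ₃ = -0.3494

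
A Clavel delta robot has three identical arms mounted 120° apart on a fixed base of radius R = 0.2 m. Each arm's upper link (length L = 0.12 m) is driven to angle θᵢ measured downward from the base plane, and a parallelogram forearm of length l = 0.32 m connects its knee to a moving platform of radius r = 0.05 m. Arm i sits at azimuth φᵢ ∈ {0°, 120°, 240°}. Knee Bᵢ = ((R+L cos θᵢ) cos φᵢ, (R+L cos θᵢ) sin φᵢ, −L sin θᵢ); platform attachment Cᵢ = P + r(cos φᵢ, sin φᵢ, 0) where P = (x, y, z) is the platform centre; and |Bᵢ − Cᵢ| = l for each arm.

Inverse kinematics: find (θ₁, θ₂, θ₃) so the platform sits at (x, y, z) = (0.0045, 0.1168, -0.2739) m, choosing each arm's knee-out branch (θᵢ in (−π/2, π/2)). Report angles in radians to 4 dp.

φ1=0.0° → target in arm frame (0.0045, 0.1168)
  A cos θ + B sin θ = C:  0.1455·cos θ + -0.2739·sin θ = -0.0910
  θ1 = atan2(B,A) + arccos(C/0.3101) = 0.7860
rotate P by −φ2: (0.0989, -0.0623, -0.2739)
  e−x'=0.0511;  (l²−L²−(e−x')²−y'²−z²)/2L = 0.0270
  γ=atan2(-0.2739,0.0511)=-1.3864;  ψ=arccos(0.0970)=1.4736;  θ2=γ+ψ≈0.0873
arm 3 (φ=240.0°): x'=-0.1034, y'=-0.0545
  A=0.2534, B=-0.2739, C=(l²−L²−A²−y'²−z²)/(2L)=-0.2259
  θ3 = atan2(B,A) + arccos(C/0.3731) = 1.3967

θ₁ = 0.7860, θ₂ = 0.0873, θ₃ = 1.3967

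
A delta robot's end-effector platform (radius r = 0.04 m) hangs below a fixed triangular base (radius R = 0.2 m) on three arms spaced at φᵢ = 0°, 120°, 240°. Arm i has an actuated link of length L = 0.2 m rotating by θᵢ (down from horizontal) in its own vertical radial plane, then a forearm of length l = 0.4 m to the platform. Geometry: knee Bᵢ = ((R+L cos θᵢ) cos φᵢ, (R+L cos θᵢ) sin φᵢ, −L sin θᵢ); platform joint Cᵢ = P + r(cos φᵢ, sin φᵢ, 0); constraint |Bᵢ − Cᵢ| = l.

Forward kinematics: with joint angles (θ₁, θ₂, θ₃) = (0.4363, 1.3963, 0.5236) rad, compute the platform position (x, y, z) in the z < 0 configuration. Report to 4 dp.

arm 1 at φ=0.0°: (R−r)+L cos θ1 = 0.3413;  O1 = (0.3413, 0.0000, -0.0845)
arm 2 at φ=120.0°: (R−r)+L cos θ2 = 0.1947;  O2 = (-0.0974, 0.1686, -0.1970)
φ3=240.0°: virtual centre (-0.1666, -0.2886, -0.1000), radius l
eliminate P² terms by subtracting sphere 1 from 2 and 3
linear system: -0.8773x+0.3373y = -0.0469−-0.2249z; -1.0157x+-0.5771y = -0.0026−-0.0310z
Cramer: x(z) = 0.0329-0.1652z;  y(z) = -0.0534+0.2371z
sphere 1 gives Az²+Bz+C=0 with A=1.0835, B=0.2456, C=-0.0549;  B²−4AC=0.2983;  roots -0.3654, 0.1387;  negative root z = -0.3654
x = 0.0933, y = -0.1401

(0.0933, -0.1401, -0.3654)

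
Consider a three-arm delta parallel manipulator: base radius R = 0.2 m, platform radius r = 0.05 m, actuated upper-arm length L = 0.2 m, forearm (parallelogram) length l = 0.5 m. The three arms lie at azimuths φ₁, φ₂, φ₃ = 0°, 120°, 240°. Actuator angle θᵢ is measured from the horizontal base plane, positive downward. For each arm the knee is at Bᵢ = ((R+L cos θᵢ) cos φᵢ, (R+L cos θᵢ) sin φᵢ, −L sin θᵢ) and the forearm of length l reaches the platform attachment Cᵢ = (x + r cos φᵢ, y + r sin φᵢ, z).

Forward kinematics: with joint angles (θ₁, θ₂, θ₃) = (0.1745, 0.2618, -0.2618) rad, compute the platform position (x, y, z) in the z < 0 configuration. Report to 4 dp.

centre 1 = (0.3470·cos0.0°, 0.3470·sin0.0°, -0.0347) = (0.3470, 0.0000, -0.0347)
φ2=120.0°: virtual centre (-0.1716, 0.2972, -0.0518), radius l
φ3=240.0°: virtual centre (-0.1716, -0.2972, 0.0518), radius l
|centre ₂|²−|centre ₁|² = -0.0011;  |centre ₃|²−|centre ₁|² = -0.0011
linear system: -1.0371x+0.5944y = -0.0011−-0.0341z; -1.0371x+-0.5944y = -0.0011−0.1730z
Cramer: x(z) = 0.0011+0.0670z;  y(z) = 0.0000+0.1742z
quadratic in z: (1.0348)z²+(0.0231)z+(-0.1292)=0, √Δ=0.7316 → z ∈ {-0.3647, 0.3423}; z = -0.3647 (taking z<0)
x = -0.0233, y = -0.0635

(-0.0233, -0.0635, -0.3647)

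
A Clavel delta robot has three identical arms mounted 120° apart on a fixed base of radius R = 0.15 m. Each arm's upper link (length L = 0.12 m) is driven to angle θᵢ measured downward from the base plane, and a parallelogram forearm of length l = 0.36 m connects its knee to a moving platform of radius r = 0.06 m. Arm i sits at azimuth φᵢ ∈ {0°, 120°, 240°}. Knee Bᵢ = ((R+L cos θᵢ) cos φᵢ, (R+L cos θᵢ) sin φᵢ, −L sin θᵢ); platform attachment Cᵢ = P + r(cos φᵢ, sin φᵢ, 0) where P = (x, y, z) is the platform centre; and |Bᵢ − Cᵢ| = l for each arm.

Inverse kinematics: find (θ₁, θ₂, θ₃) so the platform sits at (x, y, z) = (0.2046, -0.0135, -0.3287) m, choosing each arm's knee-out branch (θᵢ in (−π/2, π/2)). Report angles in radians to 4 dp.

arm 1 (φ=0.0°): x'=0.2046, y'=-0.0135
  e−x'=-0.1146;  (l²−L²−(e−x')²−y'²−z²)/2L = -0.0257
  γ=atan2(-0.3287,-0.1146)=-1.9063;  ψ=arccos(-0.0737)=1.6446;  θ1=γ+ψ≈-0.2617
φ2=120.0° → target in arm frame (-0.1140, -0.1704)
  A cos θ + B sin θ = C:  0.2040·cos θ + -0.3287·sin θ = -0.2646
  θ2 = atan2(B,A) + arccos(C/0.3869) = 1.3087
φ3=240.0° → target in arm frame (-0.0906, 0.1839)
  e−x'=0.1806;  (l²−L²−(e−x')²−y'²−z²)/2L = -0.2471
  √(A²+B²)=0.3751;  θ3 = -1.0684+2.2900 ≈ 1.2216

θ₁ = -0.2617, θ₂ = 1.3087, θ₃ = 1.2216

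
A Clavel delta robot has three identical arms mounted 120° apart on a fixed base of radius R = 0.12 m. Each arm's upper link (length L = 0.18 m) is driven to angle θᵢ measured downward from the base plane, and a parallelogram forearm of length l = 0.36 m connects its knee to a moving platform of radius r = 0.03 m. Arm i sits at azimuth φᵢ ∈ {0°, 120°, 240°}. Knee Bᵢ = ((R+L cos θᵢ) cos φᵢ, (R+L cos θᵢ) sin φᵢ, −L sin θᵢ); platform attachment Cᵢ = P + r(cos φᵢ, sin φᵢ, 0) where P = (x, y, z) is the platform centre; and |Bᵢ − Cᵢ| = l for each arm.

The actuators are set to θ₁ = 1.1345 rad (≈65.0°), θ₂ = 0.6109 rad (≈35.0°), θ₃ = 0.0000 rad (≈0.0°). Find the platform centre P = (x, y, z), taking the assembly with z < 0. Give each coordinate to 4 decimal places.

arm 1 at φ=0.0°: e+L cos θ1 = 0.1661;  S1 = (0.1661, 0.0000, -0.1631)
arm 2 at φ=120.0°: e+L cos θ2 = 0.2374;  S2 = (-0.1187, 0.2056, -0.1032)
arm 3 at φ=240.0°: e+L cos θ3 = 0.2700;  S3 = (-0.1350, -0.2338, 0.0000)
eliminate P² terms by subtracting sphere 1 from 2 and 3
[-0.5696 0.4113 0.1198]·P = 0.0128;  [-0.6021 -0.4677 0.3263]·P = 0.0187
Cramer: x(z) = -0.0267+0.3700z;  y(z) = -0.0057+0.2212z
quadratic in z: (1.1859)z²+(0.1811)z+(-0.0658)=0, √Δ=0.5874 → z ∈ {-0.3240, 0.1713}; z = -0.3240 (taking z<0)
x = -0.1466, y = -0.0774

(-0.1466, -0.0774, -0.3240)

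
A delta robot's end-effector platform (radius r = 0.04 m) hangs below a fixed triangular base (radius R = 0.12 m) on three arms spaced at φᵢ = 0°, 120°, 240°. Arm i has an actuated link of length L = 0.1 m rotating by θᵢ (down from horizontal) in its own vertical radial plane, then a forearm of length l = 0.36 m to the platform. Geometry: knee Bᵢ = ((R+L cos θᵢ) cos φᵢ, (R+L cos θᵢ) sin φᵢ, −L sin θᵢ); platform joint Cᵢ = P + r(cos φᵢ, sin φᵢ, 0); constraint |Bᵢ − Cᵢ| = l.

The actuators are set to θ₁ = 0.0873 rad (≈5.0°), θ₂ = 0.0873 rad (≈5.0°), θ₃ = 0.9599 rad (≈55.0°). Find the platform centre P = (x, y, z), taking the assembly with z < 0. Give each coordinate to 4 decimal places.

(0.0609, 0.1055, -0.3318)

S1 = (0.1796·cos0.0°, 0.1796·sin0.0°, -0.0087) = (0.1796, 0.0000, -0.0087)
φ2=120.0°: virtual centre (-0.0898, 0.1556, -0.0087), radius l
S3 = (0.1374·cos240.0°, 0.1374·sin240.0°, -0.0819) = (-0.0687, -0.1190, -0.0819)
eliminate P² terms by subtracting sphere 1 from 2 and 3
[-0.5389 0.3111 0.0000]·P = 0.0000;  [-0.4966 -0.2379 -0.1464]·P = -0.0068
Cramer: x(z) = 0.0074-0.1611z;  y(z) = 0.0129-0.2790z
quadratic in z: (1.1038)z²+(0.0657)z+(-0.0997)=0, √Δ=0.6668 → z ∈ {-0.3318, 0.2723}; z = -0.3318 (taking z<0)
x = 0.0609, y = 0.1055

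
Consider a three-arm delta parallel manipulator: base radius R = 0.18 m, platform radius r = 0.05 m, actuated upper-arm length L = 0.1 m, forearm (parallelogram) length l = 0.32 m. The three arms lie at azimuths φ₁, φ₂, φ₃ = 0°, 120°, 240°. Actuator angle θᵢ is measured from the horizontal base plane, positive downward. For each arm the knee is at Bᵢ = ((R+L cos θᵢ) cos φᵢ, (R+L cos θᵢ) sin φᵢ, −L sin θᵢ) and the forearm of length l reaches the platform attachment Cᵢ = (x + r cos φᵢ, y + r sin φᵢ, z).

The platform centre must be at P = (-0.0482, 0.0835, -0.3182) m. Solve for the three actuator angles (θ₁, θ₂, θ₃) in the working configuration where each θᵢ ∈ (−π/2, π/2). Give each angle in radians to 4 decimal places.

arm 1 (φ=0.0°): x'=-0.0482, y'=0.0835
  e−x'=0.1782;  (l²−L²−(e−x')²−y'²−z²)/2L = -0.2379
  √(A²+B²)=0.3647;  θ1 = -1.0603+2.2814 ≈ 1.2211
rotate P by −φ2: (0.0964, 0.0000, -0.3182)
  e−x'=0.0336;  (l²−L²−(e−x')²−y'²−z²)/2L = -0.0499
  √(A²+B²)=0.3200;  θ2 = -1.4656+1.7274 ≈ 0.2617
φ3=240.0° → target in arm frame (-0.0482, -0.0835)
  A=0.1782, B=-0.3182, C=(l²−L²−A²−y'²−z²)/(2L)=-0.2379
  γ=atan2(-0.3182,0.1782)=-1.0603;  ψ=arccos(-0.6523)=2.2815;  θ3=γ+ψ≈1.2212

θ₁ = 1.2211, θ₂ = 0.2617, θ₃ = 1.2212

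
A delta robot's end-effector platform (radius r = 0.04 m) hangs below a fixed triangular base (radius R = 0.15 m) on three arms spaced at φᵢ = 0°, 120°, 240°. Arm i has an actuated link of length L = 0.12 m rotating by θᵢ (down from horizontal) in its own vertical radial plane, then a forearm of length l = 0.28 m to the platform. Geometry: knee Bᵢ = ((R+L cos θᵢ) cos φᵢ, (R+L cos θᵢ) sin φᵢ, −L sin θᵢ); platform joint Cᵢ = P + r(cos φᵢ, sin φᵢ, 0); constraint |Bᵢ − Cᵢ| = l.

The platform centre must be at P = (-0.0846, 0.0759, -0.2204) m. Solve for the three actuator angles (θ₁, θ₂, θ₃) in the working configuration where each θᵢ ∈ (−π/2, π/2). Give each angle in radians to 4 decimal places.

θ₁ = 1.1345, θ₂ = -0.2623, θ₃ = 0.7852

arm 1 (φ=0.0°): x'=-0.0846, y'=0.0759
  e−x'=0.1946;  (l²−L²−(e−x')²−y'²−z²)/2L = -0.1175
  √(A²+B²)=0.2940;  θ1 = -0.8475+1.9820 ≈ 1.1345
rotate P by −φ2: (0.1080, 0.0353, -0.2204)
  A=0.0020, B=-0.2204, C=(l²−L²−A²−y'²−z²)/(2L)=0.0591
  θ2 = atan2(B,A) + arccos(C/0.2204) = -0.2623
rotate P by −φ3: (-0.0234, -0.1112, -0.2204)
  e−x'=0.1334;  (l²−L²−(e−x')²−y'²−z²)/2L = -0.0615
  √(A²+B²)=0.2576;  θ3 = -1.0264+1.8116 ≈ 0.7852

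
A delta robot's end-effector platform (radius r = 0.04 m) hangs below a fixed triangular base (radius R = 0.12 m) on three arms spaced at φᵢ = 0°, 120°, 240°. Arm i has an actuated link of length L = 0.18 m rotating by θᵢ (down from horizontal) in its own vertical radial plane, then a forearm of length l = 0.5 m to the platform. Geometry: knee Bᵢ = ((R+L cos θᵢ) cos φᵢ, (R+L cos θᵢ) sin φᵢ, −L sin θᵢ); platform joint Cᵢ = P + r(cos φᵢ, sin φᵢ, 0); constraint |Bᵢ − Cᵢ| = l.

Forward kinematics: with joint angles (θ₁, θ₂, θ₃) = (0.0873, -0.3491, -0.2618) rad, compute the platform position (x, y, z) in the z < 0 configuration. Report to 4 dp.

(-0.0695, 0.0130, -0.3921)

φ1=0.0°: virtual centre (0.2593, 0.0000, -0.0157), radius l
arm 2 at φ=120.0°: ρ2 = 0.2491;  S2 = (-0.1246, 0.2158, 0.0616)
φ3=240.0°: virtual centre (-0.1269, -0.2199, 0.0466), radius l
subtract pairs → two planes through P
linear system: -0.7678x+0.4315y = -0.0016−0.1545z; -0.7725x+-0.4397y = -0.0009−0.1246z
det = 0.6709;  x = 0.0016+0.1814z,  y = -0.0009+-0.0354z
into |P−S₁|² = l²: 1.0342z² + -0.0620z + -0.1834 = 0;  Δ = 0.7623;  z = -0.3921 or 0.4521 → z<0 root = -0.3921
x = -0.0695, y = 0.0130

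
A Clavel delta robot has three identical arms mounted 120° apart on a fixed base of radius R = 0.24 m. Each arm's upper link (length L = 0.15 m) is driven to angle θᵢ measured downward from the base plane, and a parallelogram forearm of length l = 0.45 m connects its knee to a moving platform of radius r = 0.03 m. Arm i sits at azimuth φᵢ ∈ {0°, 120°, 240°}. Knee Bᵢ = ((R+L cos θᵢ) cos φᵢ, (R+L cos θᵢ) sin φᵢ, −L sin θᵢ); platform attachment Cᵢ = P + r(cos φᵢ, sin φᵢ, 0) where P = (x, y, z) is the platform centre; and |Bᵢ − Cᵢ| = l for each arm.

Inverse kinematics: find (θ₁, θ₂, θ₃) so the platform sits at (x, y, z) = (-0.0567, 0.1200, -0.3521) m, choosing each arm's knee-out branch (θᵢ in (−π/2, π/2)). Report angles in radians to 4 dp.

θ₁ = 0.8728, θ₂ = -0.2618, θ₃ = 0.9603

φ1=0.0° → target in arm frame (-0.0567, 0.1200)
  A cos θ + B sin θ = C:  0.2667·cos θ + -0.3521·sin θ = -0.0983
  γ=atan2(-0.3521,0.2667)=-0.9225;  ψ=arccos(-0.2226)=1.7953;  θ1=γ+ψ≈0.8728
φ2=120.0° → target in arm frame (0.1323, -0.0109)
  A cos θ + B sin θ = C:  0.0777·cos θ + -0.3521·sin θ = 0.1662
  θ2 = atan2(B,A) + arccos(C/0.3606) = -0.2618
arm 3 (φ=240.0°): x'=-0.0756, y'=-0.1091
  A cos θ + B sin θ = C:  0.2856·cos θ + -0.3521·sin θ = -0.1248
  θ3 = atan2(B,A) + arccos(C/0.4534) = 0.9603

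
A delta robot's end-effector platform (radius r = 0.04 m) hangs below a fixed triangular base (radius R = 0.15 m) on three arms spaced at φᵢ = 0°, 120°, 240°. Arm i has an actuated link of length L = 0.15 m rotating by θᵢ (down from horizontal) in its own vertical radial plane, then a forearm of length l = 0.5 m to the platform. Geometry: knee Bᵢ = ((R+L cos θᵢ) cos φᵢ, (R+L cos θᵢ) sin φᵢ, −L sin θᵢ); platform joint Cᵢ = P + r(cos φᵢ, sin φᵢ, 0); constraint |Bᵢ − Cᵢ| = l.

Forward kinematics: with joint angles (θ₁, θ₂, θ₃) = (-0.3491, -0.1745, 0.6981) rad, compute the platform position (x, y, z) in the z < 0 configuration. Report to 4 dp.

O1 = (0.2510·cos0.0°, 0.2510·sin0.0°, 0.0513) = (0.2510, 0.0000, 0.0513)
arm 2 at φ=120.0°: ρ2 = 0.2577;  O2 = (-0.1289, 0.2232, 0.0260)
arm 3 at φ=240.0°: ρ3 = 0.2249;  O3 = (-0.1125, -0.1948, -0.0964)
eliminate P² terms by subtracting sphere 1 from 2 and 3
linear system: -0.7596x+0.4464y = 0.0015−-0.0505z; -0.7268x+-0.3896y = -0.0057−-0.2954z
det = 0.6204;  x = 0.0032+-0.2443z,  y = 0.0088+-0.3026z
sphere 1 gives Az²+Bz+C=0 with A=1.1512, B=0.0132, C=-0.1859;  B²−4AC=0.8563;  roots -0.4076, 0.3962;  negative root z = -0.4076
x = 0.1028, y = 0.1321

(0.1028, 0.1321, -0.4076)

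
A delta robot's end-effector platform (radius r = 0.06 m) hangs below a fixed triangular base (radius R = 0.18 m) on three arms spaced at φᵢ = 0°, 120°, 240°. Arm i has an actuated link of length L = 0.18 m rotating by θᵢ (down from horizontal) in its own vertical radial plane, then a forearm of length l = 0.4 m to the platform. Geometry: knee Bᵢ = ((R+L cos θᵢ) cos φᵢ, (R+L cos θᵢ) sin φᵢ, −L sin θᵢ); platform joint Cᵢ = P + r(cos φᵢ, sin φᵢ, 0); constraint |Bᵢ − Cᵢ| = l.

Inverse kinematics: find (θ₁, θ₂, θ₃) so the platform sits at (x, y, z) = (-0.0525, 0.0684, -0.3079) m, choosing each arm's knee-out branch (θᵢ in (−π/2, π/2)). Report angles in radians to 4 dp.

θ₁ = 0.5236, θ₂ = -0.1745, θ₃ = 0.4365

rotate P by −φ1: (-0.0525, 0.0684, -0.3079)
  e−x'=0.1725;  (l²−L²−(e−x')²−y'²−z²)/2L = -0.0045
  γ=atan2(-0.3079,0.1725)=-1.0601;  ψ=arccos(-0.0129)=1.5837;  θ1=γ+ψ≈0.5236
φ2=120.0° → target in arm frame (0.0855, 0.0113)
  A cos θ + B sin θ = C:  0.0345·cos θ + -0.3079·sin θ = 0.0874
  θ2 = atan2(B,A) + arccos(C/0.3098) = -0.1745
arm 3 (φ=240.0°): x'=-0.0330, y'=-0.0797
  A=0.1530, B=-0.3079, C=(l²−L²−A²−y'²−z²)/(2L)=0.0085
  γ=atan2(-0.3079,0.1530)=-1.1097;  ψ=arccos(0.0246)=1.5462;  θ3=γ+ψ≈0.4365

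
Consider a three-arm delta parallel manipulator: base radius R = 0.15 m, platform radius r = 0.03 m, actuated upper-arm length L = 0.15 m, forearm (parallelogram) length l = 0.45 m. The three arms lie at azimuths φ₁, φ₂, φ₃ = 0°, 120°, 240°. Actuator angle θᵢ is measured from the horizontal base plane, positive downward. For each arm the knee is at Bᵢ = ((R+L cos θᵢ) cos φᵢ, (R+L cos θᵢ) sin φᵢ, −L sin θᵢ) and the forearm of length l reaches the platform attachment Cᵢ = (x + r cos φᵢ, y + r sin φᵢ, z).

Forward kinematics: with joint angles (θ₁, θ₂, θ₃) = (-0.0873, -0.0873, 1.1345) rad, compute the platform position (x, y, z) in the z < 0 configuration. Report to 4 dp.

S1 = (0.2694·cos0.0°, 0.2694·sin0.0°, 0.0131) = (0.2694, 0.0000, 0.0131)
S2 = (0.2694·cos120.0°, 0.2694·sin120.0°, 0.0131) = (-0.1347, 0.2333, 0.0131)
arm 3 at φ=240.0°: e+L cos θ3 = 0.1834;  S3 = (-0.0917, -0.1588, -0.1359)
eliminate P² terms by subtracting sphere 1 from 2 and 3
[-0.8083 0.4667 0.0000]·P = 0.0000;  [-0.7222 -0.3176 -0.2981]·P = -0.0206
det = 0.5938;  x = 0.0162+-0.2342z,  y = 0.0281+-0.4057z
into |P−S₁|² = l²: 1.2195z² + 0.0697z + -0.1374 = 0;  Δ = 0.6752;  z = -0.3655 or 0.3084 → z<0 root = -0.3655
x = 0.1018, y = 0.1764

(0.1018, 0.1764, -0.3655)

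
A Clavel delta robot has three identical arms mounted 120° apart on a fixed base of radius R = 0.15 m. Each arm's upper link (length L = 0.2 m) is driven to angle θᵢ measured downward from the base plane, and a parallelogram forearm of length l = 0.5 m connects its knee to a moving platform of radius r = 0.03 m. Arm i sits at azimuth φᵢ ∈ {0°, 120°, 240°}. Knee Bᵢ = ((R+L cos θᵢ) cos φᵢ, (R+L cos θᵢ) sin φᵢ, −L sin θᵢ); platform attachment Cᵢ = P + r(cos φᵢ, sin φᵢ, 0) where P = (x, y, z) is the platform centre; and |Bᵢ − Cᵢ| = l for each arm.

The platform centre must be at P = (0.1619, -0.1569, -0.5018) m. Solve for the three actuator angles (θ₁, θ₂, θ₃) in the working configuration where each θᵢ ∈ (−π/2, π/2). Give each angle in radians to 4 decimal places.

φ1=0.0° → target in arm frame (0.1619, -0.1569)
  A cos θ + B sin θ = C:  -0.0419·cos θ + -0.5018·sin θ = -0.1704
  γ=atan2(-0.5018,-0.0419)=-1.6541;  ψ=arccos(-0.3385)=1.9161;  θ1=γ+ψ≈0.2620
φ2=120.0° → target in arm frame (-0.2168, -0.0618)
  A cos θ + B sin θ = C:  0.3368·cos θ + -0.5018·sin θ = -0.3977
  θ2 = atan2(B,A) + arccos(C/0.6044) = 1.3093
arm 3 (φ=240.0°): x'=0.0549, y'=0.2187
  e−x'=0.0651;  (l²−L²−(e−x')²−y'²−z²)/2L = -0.2346
  θ3 = atan2(B,A) + arccos(C/0.5060) = 0.6111

θ₁ = 0.2620, θ₂ = 1.3093, θ₃ = 0.6111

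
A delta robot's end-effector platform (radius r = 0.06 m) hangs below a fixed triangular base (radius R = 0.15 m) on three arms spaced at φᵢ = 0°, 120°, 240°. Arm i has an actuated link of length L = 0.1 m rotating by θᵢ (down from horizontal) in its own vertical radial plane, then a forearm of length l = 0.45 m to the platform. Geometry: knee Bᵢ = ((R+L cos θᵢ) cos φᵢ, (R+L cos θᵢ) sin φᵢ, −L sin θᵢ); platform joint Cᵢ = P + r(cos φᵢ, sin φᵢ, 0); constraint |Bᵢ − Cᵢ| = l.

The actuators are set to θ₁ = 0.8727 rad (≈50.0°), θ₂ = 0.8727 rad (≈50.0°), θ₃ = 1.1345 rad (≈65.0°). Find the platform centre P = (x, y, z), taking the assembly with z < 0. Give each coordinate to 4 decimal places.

(0.0216, 0.0375, -0.5050)

φ1=0.0°: virtual centre (0.1543, 0.0000, -0.0766), radius l
centre 2 = (0.1543·cos120.0°, 0.1543·sin120.0°, -0.0766) = (-0.0771, 0.1336, -0.0766)
centre 3 = (0.1323·cos240.0°, 0.1323·sin240.0°, -0.0906) = (-0.0661, -0.1145, -0.0906)
|centre ₂|²−|centre ₁|² = 0.0000;  |centre ₃|²−|centre ₁|² = -0.0040
plane₁₂: -0.4628x+0.2672y+0.0000z = 0.0000
Cramer: x(z) = 0.0047-0.0335z;  y(z) = 0.0082-0.0580z
sphere 1 gives Az²+Bz+C=0 with A=1.0045, B=0.1623, C=-0.1742;  B²−4AC=0.7263;  roots -0.5050, 0.3434;  negative root z = -0.5050
x = 0.0216, y = 0.0375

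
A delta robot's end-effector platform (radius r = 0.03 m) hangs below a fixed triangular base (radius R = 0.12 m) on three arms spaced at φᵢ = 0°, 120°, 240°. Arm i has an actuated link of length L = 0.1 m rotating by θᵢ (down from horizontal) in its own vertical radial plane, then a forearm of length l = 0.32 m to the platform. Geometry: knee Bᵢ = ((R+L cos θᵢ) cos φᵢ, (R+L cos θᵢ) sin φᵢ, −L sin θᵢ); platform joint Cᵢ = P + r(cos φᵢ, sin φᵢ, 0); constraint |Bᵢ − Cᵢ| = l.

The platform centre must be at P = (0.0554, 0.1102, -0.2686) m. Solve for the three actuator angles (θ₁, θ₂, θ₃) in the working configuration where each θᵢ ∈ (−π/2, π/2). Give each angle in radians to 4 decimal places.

arm 1 (φ=0.0°): x'=0.0554, y'=0.1102
  e−x'=0.0346;  (l²−L²−(e−x')²−y'²−z²)/2L = 0.0346
  γ=atan2(-0.2686,0.0346)=-1.4427;  ψ=arccos(0.1276)=1.4428;  θ1=γ+ψ≈0.0001
φ2=120.0° → target in arm frame (0.0677, -0.1031)
  A=0.0223, B=-0.2686, C=(l²−L²−A²−y'²−z²)/(2L)=0.0457
  γ=atan2(-0.2686,0.0223)=-1.4881;  ψ=arccos(0.1694)=1.4005;  θ2=γ+ψ≈-0.0876
arm 3 (φ=240.0°): x'=-0.1231, y'=-0.0071
  e−x'=0.2131;  (l²−L²−(e−x')²−y'²−z²)/2L = -0.1261
  √(A²+B²)=0.3429;  θ3 = -0.9000+1.9474 ≈ 1.0474

θ₁ = 0.0001, θ₂ = -0.0876, θ₃ = 1.0474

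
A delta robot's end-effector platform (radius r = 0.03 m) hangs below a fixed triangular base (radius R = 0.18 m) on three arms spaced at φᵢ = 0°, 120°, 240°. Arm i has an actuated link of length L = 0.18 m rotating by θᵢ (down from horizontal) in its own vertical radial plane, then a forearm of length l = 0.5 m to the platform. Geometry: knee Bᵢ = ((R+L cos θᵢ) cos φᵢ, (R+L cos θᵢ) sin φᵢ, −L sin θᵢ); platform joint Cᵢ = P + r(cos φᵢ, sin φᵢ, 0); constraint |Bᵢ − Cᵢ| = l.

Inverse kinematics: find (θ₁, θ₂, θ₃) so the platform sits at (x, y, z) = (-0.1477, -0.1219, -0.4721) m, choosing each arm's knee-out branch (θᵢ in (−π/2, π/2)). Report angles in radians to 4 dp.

arm 1 (φ=0.0°): x'=-0.1477, y'=-0.1219
  A cos θ + B sin θ = C:  0.2977·cos θ + -0.4721·sin θ = -0.3021
  γ=atan2(-0.4721,0.2977)=-1.0082;  ψ=arccos(-0.5413)=2.1428;  θ1=γ+ψ≈1.1346
φ2=120.0° → target in arm frame (-0.0317, 0.1889)
  A=0.1817, B=-0.4721, C=(l²−L²−A²−y'²−z²)/(2L)=-0.2055
  θ2 = atan2(B,A) + arccos(C/0.5059) = 0.7857
φ3=240.0° → target in arm frame (0.1794, -0.0670)
  e−x'=-0.0294;  (l²−L²−(e−x')²−y'²−z²)/2L = -0.0295
  √(A²+B²)=0.4730;  θ3 = -1.6330+1.6332 ≈ 0.0002

θ₁ = 1.1346, θ₂ = 0.7857, θ₃ = 0.0002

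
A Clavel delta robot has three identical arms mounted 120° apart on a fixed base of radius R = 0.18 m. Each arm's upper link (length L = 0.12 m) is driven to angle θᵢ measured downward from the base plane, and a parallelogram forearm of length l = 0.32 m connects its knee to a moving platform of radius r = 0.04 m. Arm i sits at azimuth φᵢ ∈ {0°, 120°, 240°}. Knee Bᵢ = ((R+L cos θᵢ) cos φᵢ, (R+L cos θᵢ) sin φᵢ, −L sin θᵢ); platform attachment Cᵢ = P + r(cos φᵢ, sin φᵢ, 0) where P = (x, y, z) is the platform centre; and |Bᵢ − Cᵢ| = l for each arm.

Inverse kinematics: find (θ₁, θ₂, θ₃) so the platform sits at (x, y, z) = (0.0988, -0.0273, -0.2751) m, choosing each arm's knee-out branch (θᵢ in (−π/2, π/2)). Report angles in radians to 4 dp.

φ1=0.0° → target in arm frame (0.0988, -0.0273)
  A=0.0412, B=-0.2751, C=(l²−L²−A²−y'²−z²)/(2L)=0.0412
  γ=atan2(-0.2751,0.0412)=-1.4221;  ψ=arccos(0.1480)=1.4223;  θ1=γ+ψ≈0.0002
φ2=120.0° → target in arm frame (-0.0730, -0.0719)
  A=0.2130, B=-0.2751, C=(l²−L²−A²−y'²−z²)/(2L)=-0.1593
  γ=atan2(-0.2751,0.2130)=-0.9118;  ψ=arccos(-0.4579)=2.0464;  θ2=γ+ψ≈1.1346
arm 3 (φ=240.0°): x'=-0.0258, y'=0.0992
  A cos θ + B sin θ = C:  0.1658·cos θ + -0.2751·sin θ = -0.1042
  γ=atan2(-0.2751,0.1658)=-1.0285;  ψ=arccos(-0.3243)=1.9011;  θ3=γ+ψ≈0.8726

θ₁ = 0.0002, θ₂ = 1.1346, θ₃ = 0.8726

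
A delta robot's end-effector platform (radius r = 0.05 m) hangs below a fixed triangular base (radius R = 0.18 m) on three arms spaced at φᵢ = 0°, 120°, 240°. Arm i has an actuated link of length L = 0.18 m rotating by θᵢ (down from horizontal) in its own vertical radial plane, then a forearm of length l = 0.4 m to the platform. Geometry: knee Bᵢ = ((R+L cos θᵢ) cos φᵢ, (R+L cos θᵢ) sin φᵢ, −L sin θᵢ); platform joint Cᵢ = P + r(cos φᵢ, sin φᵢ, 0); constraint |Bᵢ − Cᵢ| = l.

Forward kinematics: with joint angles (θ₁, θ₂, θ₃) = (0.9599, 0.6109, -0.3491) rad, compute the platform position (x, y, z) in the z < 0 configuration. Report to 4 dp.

O1 = (0.2332·cos0.0°, 0.2332·sin0.0°, -0.1474) = (0.2332, 0.0000, -0.1474)
O2 = (0.2774·cos120.0°, 0.2774·sin120.0°, -0.1032) = (-0.1387, 0.2403, -0.1032)
φ3=240.0°: virtual centre (-0.1496, -0.2591, 0.0616), radius l
|O₂|²−|O₁|² = 0.0115;  |O₃|²−|O₁|² = 0.0171
[-0.7439 0.4805 0.0884]·P = 0.0115;  [-0.7656 -0.5181 0.4180]·P = 0.0171
Cramer: x(z) = -0.0188+0.3274z;  y(z) = -0.0052+0.3230z
into |P−O₁|² = l²: 1.2115z² + 0.1264z + -0.0747 = 0;  Δ = 0.3779;  z = -0.3059 or 0.2015 → z<0 root = -0.3059
x = -0.1190, y = -0.1040

(-0.1190, -0.1040, -0.3059)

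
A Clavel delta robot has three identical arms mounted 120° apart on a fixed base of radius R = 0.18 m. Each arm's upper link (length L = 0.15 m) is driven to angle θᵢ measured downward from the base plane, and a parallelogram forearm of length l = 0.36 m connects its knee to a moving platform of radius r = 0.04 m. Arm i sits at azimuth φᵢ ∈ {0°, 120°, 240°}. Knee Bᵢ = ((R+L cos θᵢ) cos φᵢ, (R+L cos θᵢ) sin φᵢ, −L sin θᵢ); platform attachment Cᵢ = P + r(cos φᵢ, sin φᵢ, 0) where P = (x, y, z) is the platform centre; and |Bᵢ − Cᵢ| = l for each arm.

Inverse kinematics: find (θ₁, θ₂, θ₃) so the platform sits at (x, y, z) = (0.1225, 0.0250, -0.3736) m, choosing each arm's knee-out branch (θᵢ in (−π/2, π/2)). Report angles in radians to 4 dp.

θ₁ = 0.3491, θ₂ = 1.1343, θ₃ = 1.3086

rotate P by −φ1: (0.1225, 0.0250, -0.3736)
  A=0.0175, B=-0.3736, C=(l²−L²−A²−y'²−z²)/(2L)=-0.1114
  θ1 = atan2(B,A) + arccos(C/0.3740) = 0.3491
φ2=120.0° → target in arm frame (-0.0396, -0.1186)
  e−x'=0.1796;  (l²−L²−(e−x')²−y'²−z²)/2L = -0.2627
  √(A²+B²)=0.4145;  θ2 = -1.1227+2.2570 ≈ 1.1343
arm 3 (φ=240.0°): x'=-0.0829, y'=0.0936
  A cos θ + B sin θ = C:  0.2229·cos θ + -0.3736·sin θ = -0.3031
  γ=atan2(-0.3736,0.2229)=-1.0329;  ψ=arccos(-0.6966)=2.3415;  θ3=γ+ψ≈1.3086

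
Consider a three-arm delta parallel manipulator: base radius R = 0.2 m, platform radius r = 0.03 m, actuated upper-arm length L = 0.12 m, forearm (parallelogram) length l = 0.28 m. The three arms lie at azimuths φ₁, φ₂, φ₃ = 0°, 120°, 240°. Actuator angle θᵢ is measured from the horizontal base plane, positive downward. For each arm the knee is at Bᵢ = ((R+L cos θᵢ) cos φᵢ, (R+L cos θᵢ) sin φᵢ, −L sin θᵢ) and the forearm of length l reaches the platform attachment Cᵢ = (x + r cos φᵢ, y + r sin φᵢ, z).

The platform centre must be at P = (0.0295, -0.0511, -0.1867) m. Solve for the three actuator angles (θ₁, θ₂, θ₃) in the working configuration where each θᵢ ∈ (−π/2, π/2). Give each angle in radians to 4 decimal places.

φ1=0.0° → target in arm frame (0.0295, -0.0511)
  A=0.1405, B=-0.1867, C=(l²−L²−A²−y'²−z²)/(2L)=0.0283
  √(A²+B²)=0.2337;  θ1 = -0.9257+1.4494 ≈ 0.5237
φ2=120.0° → target in arm frame (-0.0590, 0.0000)
  e−x'=0.2290;  (l²−L²−(e−x')²−y'²−z²)/2L = -0.0971
  θ2 = atan2(B,A) + arccos(C/0.2955) = 1.2216
arm 3 (φ=240.0°): x'=0.0295, y'=0.0511
  A=0.1405, B=-0.1867, C=(l²−L²−A²−y'²−z²)/(2L)=0.0283
  θ3 = atan2(B,A) + arccos(C/0.2337) = 0.5237

θ₁ = 0.5237, θ₂ = 1.2216, θ₃ = 0.5237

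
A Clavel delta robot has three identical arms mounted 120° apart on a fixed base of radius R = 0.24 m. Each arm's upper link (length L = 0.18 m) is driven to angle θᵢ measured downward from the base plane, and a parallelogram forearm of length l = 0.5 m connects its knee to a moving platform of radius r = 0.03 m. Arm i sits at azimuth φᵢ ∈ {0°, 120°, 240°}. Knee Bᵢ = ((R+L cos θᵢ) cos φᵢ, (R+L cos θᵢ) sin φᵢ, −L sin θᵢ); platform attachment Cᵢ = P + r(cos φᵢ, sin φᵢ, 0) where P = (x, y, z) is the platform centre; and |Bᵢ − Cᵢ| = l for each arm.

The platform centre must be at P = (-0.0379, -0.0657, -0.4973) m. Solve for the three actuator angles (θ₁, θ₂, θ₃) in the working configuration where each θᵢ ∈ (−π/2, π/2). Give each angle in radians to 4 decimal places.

rotate P by −φ1: (-0.0379, -0.0657, -0.4973)
  A=0.2479, B=-0.4973, C=(l²−L²−A²−y'²−z²)/(2L)=-0.2652
  θ1 = atan2(B,A) + arccos(C/0.5557) = 0.9600
arm 2 (φ=120.0°): x'=-0.0379, y'=0.0657
  A=0.2479, B=-0.4973, C=(l²−L²−A²−y'²−z²)/(2L)=-0.2653
  θ2 = atan2(B,A) + arccos(C/0.5557) = 0.9602
arm 3 (φ=240.0°): x'=0.0758, y'=0.0000
  A=0.1342, B=-0.4973, C=(l²−L²−A²−y'²−z²)/(2L)=-0.1325
  √(A²+B²)=0.5151;  θ3 = -1.3073+1.8310 ≈ 0.5237

θ₁ = 0.9600, θ₂ = 0.9602, θ₃ = 0.5237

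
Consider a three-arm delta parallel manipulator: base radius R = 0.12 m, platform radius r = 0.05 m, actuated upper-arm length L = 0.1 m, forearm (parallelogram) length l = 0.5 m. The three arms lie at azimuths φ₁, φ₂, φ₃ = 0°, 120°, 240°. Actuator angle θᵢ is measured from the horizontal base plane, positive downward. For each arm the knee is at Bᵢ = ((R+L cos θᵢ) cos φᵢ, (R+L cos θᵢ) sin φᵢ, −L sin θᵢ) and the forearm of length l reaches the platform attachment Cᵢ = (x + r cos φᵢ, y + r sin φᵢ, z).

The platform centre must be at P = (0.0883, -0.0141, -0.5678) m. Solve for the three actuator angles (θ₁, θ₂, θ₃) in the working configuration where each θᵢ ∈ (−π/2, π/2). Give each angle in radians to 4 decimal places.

θ₁ = 0.7860, θ₂ = 1.3096, θ₃ = 1.2222

rotate P by −φ1: (0.0883, -0.0141, -0.5678)
  e−x'=-0.0183;  (l²−L²−(e−x')²−y'²−z²)/2L = -0.4147
  θ1 = atan2(B,A) + arccos(C/0.5681) = 0.7860
rotate P by −φ2: (-0.0564, -0.0694, -0.5678)
  A cos θ + B sin θ = C:  0.1264·cos θ + -0.5678·sin θ = -0.5159
  θ2 = atan2(B,A) + arccos(C/0.5817) = 1.3096
φ3=240.0° → target in arm frame (-0.0319, 0.0835)
  e−x'=0.1019;  (l²−L²−(e−x')²−y'²−z²)/2L = -0.4988
  γ=atan2(-0.5678,0.1019)=-1.3932;  ψ=arccos(-0.8647)=2.6153;  θ3=γ+ψ≈1.2222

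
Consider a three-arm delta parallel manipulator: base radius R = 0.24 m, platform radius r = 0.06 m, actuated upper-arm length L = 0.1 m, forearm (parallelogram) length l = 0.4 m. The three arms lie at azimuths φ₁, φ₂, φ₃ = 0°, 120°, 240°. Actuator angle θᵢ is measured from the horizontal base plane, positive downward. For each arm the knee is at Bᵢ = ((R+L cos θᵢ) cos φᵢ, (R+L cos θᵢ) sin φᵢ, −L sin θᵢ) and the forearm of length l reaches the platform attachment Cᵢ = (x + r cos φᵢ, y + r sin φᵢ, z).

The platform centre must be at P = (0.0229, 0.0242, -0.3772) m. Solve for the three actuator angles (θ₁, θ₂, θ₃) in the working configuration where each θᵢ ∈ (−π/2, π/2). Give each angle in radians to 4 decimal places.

θ₁ = 0.6110, θ₂ = 0.6981, θ₃ = 0.9603

φ1=0.0° → target in arm frame (0.0229, 0.0242)
  A=0.1571, B=-0.3772, C=(l²−L²−A²−y'²−z²)/(2L)=-0.0877
  γ=atan2(-0.3772,0.1571)=-1.1762;  ψ=arccos(-0.2147)=1.7872;  θ1=γ+ψ≈0.6110
rotate P by −φ2: (0.0095, -0.0319, -0.3772)
  e−x'=0.1705;  (l²−L²−(e−x')²−y'²−z²)/2L = -0.1118
  θ2 = atan2(B,A) + arccos(C/0.4139) = 0.6981
φ3=240.0° → target in arm frame (-0.0324, 0.0077)
  A=0.2124, B=-0.3772, C=(l²−L²−A²−y'²−z²)/(2L)=-0.1873
  θ3 = atan2(B,A) + arccos(C/0.4329) = 0.9603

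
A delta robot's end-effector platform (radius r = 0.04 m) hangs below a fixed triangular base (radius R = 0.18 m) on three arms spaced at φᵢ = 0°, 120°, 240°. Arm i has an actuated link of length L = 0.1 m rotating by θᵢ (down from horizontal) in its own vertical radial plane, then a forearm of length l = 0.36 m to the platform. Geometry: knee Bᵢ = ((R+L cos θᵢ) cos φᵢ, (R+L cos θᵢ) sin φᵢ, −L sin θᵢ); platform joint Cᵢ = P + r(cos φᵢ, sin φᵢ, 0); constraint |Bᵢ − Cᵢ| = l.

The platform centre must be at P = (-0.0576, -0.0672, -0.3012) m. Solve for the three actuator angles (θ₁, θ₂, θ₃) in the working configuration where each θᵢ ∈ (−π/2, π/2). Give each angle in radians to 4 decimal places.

φ1=0.0° → target in arm frame (-0.0576, -0.0672)
  A cos θ + B sin θ = C:  0.1976·cos θ + -0.3012·sin θ = -0.0734
  θ1 = atan2(B,A) + arccos(C/0.3602) = 0.7858
arm 2 (φ=120.0°): x'=-0.0294, y'=0.0835
  A cos θ + B sin θ = C:  0.1694·cos θ + -0.3012·sin θ = -0.0339
  √(A²+B²)=0.3456;  θ2 = -1.0585+1.6691 ≈ 0.6107
arm 3 (φ=240.0°): x'=0.0870, y'=-0.0163
  A cos θ + B sin θ = C:  0.0530·cos θ + -0.3012·sin θ = 0.1290
  √(A²+B²)=0.3058;  θ3 = -1.3966+1.1353 ≈ -0.2613

θ₁ = 0.7858, θ₂ = 0.6107, θ₃ = -0.2613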